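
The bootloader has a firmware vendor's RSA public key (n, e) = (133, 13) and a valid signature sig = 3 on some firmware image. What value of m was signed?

sig^2 ≡ 3^2 = 9
sig^4 ≡ 9^2 = 81
sig^8 ≡ 81^2 = 6561 ≡ 44
13 = 8 + 4 + 1, so sig^13 ≡ 44·81·3 ≡ 52 (mod 133)

52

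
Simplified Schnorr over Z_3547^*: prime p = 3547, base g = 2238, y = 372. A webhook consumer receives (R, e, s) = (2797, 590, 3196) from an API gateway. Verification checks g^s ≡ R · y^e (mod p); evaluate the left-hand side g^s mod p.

2238^2 = 5008644 ≡ 280
2238^4 ≡ 280^2 = 78400 ≡ 366
2238^8 ≡ 366^2 = 133956 ≡ 2717
2238^16 ≡ 2717^2 = 7382089 ≡ 782
2238^32 ≡ 782^2 = 611524 ≡ 1440
2238^64 ≡ 1440^2 = 2073600 ≡ 2152
2238^128 ≡ 2152^2 = 4631104 ≡ 2269
2238^256 ≡ 2269^2 = 5148361 ≡ 1664
2238^512 ≡ 1664^2 = 2768896 ≡ 2236
2238^1024 ≡ 2236^2 = 4999696 ≡ 1973
2238^2048 ≡ 1973^2 = 3892729 ≡ 1670
3196 = 2048 + 1024 + 64 + 32 + 16 + 8 + 4, so 2238^3196 ≡ 1670·1973·2152·1440·782·2717·366 ≡ 2686 (mod 3547)

2686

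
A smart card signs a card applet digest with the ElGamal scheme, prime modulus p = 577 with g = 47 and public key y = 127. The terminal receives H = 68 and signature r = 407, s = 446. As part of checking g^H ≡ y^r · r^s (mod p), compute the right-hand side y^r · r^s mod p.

127^2 = 16129 ≡ 550
127^4 ≡ 550^2 = 302500 ≡ 152
127^8 ≡ 152^2 = 23104 ≡ 24
127^16 ≡ 24^2 = 576
127^32 ≡ 576^2 = 331776 ≡ 1
127^64 ≡ 1^2 = 1
127^128 ≡ 1^2 = 1
127^256 ≡ 1^2 = 1
407 = 256 + 128 + 16 + 4 + 2 + 1, so 127^407 ≡ 1·1·576·152·550·127 ≡ 177 (mod 577)
407^2 = 165649 ≡ 50
407^4 ≡ 50^2 = 2500 ≡ 192
407^8 ≡ 192^2 = 36864 ≡ 513
407^16 ≡ 513^2 = 263169 ≡ 57
407^32 ≡ 57^2 = 3249 ≡ 364
407^64 ≡ 364^2 = 132496 ≡ 363
407^128 ≡ 363^2 = 131769 ≡ 213
407^256 ≡ 213^2 = 45369 ≡ 363
446 = 256 + 128 + 32 + 16 + 8 + 4 + 2, so 407^446 ≡ 363·213·364·57·513·192·50 ≡ 365 (mod 577)
y^r · r^s ≡ 177·365 = 64605 ≡ 558 (mod 577)

558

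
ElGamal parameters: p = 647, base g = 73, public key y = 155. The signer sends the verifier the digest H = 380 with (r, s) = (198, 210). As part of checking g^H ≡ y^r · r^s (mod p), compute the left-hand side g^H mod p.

468

73^380 mod 647 = 468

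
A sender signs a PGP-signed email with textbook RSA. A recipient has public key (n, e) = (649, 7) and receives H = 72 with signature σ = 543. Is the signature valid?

σ^7 mod 649 = 577
577 ≠ 72, so verification fails.

invalid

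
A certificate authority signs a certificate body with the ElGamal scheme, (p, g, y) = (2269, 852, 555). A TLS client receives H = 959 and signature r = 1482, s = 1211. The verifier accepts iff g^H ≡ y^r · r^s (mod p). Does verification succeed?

passes

Left side g^H mod p:
852^959 mod 2269 = 666
Right side y^r · r^s mod p:
555^1482 mod 2269 = 877
1482^1211 mod 2269 = 1046
877·1046 = 917342 ≡ 666 (mod 2269)
666 ≡ 666 (mod 2269), so the signature is genuine.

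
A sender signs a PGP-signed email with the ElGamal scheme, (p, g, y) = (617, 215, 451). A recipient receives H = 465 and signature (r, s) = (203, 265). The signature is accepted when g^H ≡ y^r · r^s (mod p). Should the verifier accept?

Left side g^H mod p:
Squares mod 617: 215^1≡215, 215^2≡567, 215^4≡32, 215^8≡407, 215^16≡293, 215^32≡86, 215^64≡609, 215^128≡64, 215^256≡394
465 = 256 + 128 + 64 + 16 + 1, so 215^465 ≡ 394·64·609·293·215 ≡ 40 (mod 617)
Right side y^r · r^s mod p:
Squares mod 617: 451^1≡451, 451^2≡408, 451^4≡491, 451^8≡451, 451^16≡408, 451^32≡491, 451^64≡451, 451^128≡408
203 = 128 + 64 + 8 + 2 + 1, so 451^203 ≡ 408·451·451·408·451 ≡ 1 (mod 617)
Squares mod 617: 203^1≡203, 203^2≡487, 203^4≡241, 203^8≡83, 203^16≡102, 203^32≡532, 203^64≡438, 203^128≡574, 203^256≡615
265 = 256 + 8 + 1, so 203^265 ≡ 615·83·203 ≡ 237 (mod 617)
1·237 = 237 ≡ 237 (mod 617)
40 ≠ 237, so verification fails.

reject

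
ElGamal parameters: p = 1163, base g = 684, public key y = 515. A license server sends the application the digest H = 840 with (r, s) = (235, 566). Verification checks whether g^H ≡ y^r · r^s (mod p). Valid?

yes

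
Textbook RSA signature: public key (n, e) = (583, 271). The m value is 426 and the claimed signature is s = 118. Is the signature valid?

valid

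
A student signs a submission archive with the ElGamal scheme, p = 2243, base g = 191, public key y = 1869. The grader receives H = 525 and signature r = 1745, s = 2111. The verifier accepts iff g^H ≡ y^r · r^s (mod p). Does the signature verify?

does not verify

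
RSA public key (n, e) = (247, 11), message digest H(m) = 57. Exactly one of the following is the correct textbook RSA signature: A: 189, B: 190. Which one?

B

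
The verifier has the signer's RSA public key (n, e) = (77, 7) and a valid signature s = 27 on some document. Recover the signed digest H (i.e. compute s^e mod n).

Squares mod 77: s^1≡27, s^2≡36, s^4≡64
7 = 4 + 2 + 1, so s^7 ≡ 64·36·27 ≡ 69 (mod 77)

69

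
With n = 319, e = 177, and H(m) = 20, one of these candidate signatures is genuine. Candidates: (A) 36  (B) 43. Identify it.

Candidate A: 36^2 = 1296 ≡ 20; 36^4 ≡ 20^2 = 400 ≡ 81; 36^8 ≡ 81^2 = 6561 ≡ 181; 36^16 ≡ 181^2 = 32761 ≡ 223; 36^32 ≡ 223^2 = 49729 ≡ 284; 36^64 ≡ 284^2 = 80656 ≡ 268; 36^128 ≡ 268^2 = 71824 ≡ 49; 177 = 128 + 32 + 16 + 1, so 36^177 ≡ 49·284·223·36 ≡ 20 (mod 319)
  → matches H(m) = 20
Candidate B: 43^2 = 1849 ≡ 254; 43^4 ≡ 254^2 = 64516 ≡ 78; 43^8 ≡ 78^2 = 6084 ≡ 23; 43^16 ≡ 23^2 = 529 ≡ 210; 43^32 ≡ 210^2 = 44100 ≡ 78; 43^64 ≡ 78^2 = 6084 ≡ 23; 43^128 ≡ 23^2 = 529 ≡ 210; 177 = 128 + 32 + 16 + 1, so 43^177 ≡ 210·78·210·43 ≡ 32 (mod 319)

A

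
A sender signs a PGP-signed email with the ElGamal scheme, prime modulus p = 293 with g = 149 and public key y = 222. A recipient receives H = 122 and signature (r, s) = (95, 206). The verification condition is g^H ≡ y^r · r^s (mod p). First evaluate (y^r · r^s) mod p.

222^2 = 49284 ≡ 60
222^4 ≡ 60^2 = 3600 ≡ 84
222^8 ≡ 84^2 = 7056 ≡ 24
222^16 ≡ 24^2 = 576 ≡ 283
222^32 ≡ 283^2 = 80089 ≡ 100
222^64 ≡ 100^2 = 10000 ≡ 38
95 = 64 + 16 + 8 + 4 + 2 + 1, so 222^95 ≡ 38·283·24·84·60·222 ≡ 289 (mod 293)
95^2 = 9025 ≡ 235
95^4 ≡ 235^2 = 55225 ≡ 141
95^8 ≡ 141^2 = 19881 ≡ 250
95^16 ≡ 250^2 = 62500 ≡ 91
95^32 ≡ 91^2 = 8281 ≡ 77
95^64 ≡ 77^2 = 5929 ≡ 69
95^128 ≡ 69^2 = 4761 ≡ 73
206 = 128 + 64 + 8 + 4 + 2, so 95^206 ≡ 73·69·250·141·235 ≡ 94 (mod 293)
y^r · r^s ≡ 289·94 = 27166 ≡ 210 (mod 293)

210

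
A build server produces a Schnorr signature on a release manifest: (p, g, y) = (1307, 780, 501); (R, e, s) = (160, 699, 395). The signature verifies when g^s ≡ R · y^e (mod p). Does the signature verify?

g^s mod p:
780^2 = 608400 ≡ 645
780^4 ≡ 645^2 = 416025 ≡ 399
780^8 ≡ 399^2 = 159201 ≡ 1054
780^16 ≡ 1054^2 = 1110916 ≡ 1273
780^32 ≡ 1273^2 = 1620529 ≡ 1156
780^64 ≡ 1156^2 = 1336336 ≡ 582
780^128 ≡ 582^2 = 338724 ≡ 211
780^256 ≡ 211^2 = 44521 ≡ 83
395 = 256 + 128 + 8 + 2 + 1, so 780^395 ≡ 83·211·1054·645·780 ≡ 377 (mod 1307)
R · y^e mod p:
501^2 = 251001 ≡ 57
501^4 ≡ 57^2 = 3249 ≡ 635
501^8 ≡ 635^2 = 403225 ≡ 669
501^16 ≡ 669^2 = 447561 ≡ 567
501^32 ≡ 567^2 = 321489 ≡ 1274
501^64 ≡ 1274^2 = 1623076 ≡ 1089
501^128 ≡ 1089^2 = 1185921 ≡ 472
501^256 ≡ 472^2 = 222784 ≡ 594
501^512 ≡ 594^2 = 352836 ≡ 1253
699 = 512 + 128 + 32 + 16 + 8 + 2 + 1, so 501^699 ≡ 1253·472·1274·567·669·57·501 ≡ 566 (mod 1307)
160·566 = 90560 ≡ 377 (mod 1307)
377 ≡ 377 (mod 1307); signature holds.

verifies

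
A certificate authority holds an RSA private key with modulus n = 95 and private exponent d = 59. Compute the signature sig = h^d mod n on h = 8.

12

h^2 ≡ 8^2 = 64
h^4 ≡ 64^2 = 4096 ≡ 11
h^8 ≡ 11^2 = 121 ≡ 26
h^16 ≡ 26^2 = 676 ≡ 11
h^32 ≡ 11^2 = 121 ≡ 26
59 = 32 + 16 + 8 + 2 + 1, so h^59 ≡ 26·11·26·64·8 ≡ 12 (mod 95)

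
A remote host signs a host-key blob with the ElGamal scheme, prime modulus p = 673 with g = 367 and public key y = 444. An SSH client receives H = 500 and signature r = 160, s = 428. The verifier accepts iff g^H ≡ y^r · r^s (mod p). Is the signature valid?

valid

Left side g^H mod p:
Squares mod 673: 367^1≡367, 367^2≡89, 367^4≡518, 367^8≡470, 367^16≡156, 367^32≡108, 367^64≡223, 367^128≡600, 367^256≡618
500 = 256 + 128 + 64 + 32 + 16 + 4, so 367^500 ≡ 618·600·223·108·156·518 ≡ 148 (mod 673)
Right side y^r · r^s mod p:
Squares mod 673: 444^1≡444, 444^2≡620, 444^4≡117, 444^8≡229, 444^16≡620, 444^32≡117, 444^64≡229, 444^128≡620
160 = 128 + 32, so 444^160 ≡ 620·117 ≡ 529 (mod 673)
Squares mod 673: 160^1≡160, 160^2≡26, 160^4≡3, 160^8≡9, 160^16≡81, 160^32≡504, 160^64≡295, 160^128≡208, 160^256≡192
428 = 256 + 128 + 32 + 8 + 4, so 160^428 ≡ 192·208·504·9·3 ≡ 242 (mod 673)
529·242 = 128018 ≡ 148 (mod 673)
148 ≡ 148 (mod 673), so the signature is genuine.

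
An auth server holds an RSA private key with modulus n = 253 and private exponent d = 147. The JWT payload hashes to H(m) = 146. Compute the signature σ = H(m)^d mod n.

163

(H(m))^2 ≡ 146^2 = 21316 ≡ 64
(H(m))^4 ≡ 64^2 = 4096 ≡ 48
(H(m))^8 ≡ 48^2 = 2304 ≡ 27
(H(m))^16 ≡ 27^2 = 729 ≡ 223
(H(m))^32 ≡ 223^2 = 49729 ≡ 141
(H(m))^64 ≡ 141^2 = 19881 ≡ 147
(H(m))^128 ≡ 147^2 = 21609 ≡ 104
147 = 128 + 16 + 2 + 1, so (H(m))^147 ≡ 104·223·64·146 ≡ 163 (mod 253)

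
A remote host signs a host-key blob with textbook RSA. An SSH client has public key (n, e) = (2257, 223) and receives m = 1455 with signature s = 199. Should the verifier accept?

reject

s^2 ≡ 199^2 = 39601 ≡ 1232
s^4 ≡ 1232^2 = 1517824 ≡ 1120
s^8 ≡ 1120^2 = 1254400 ≡ 1765
s^16 ≡ 1765^2 = 3115225 ≡ 565
s^32 ≡ 565^2 = 319225 ≡ 988
s^64 ≡ 988^2 = 976144 ≡ 1120
s^128 ≡ 1120^2 = 1254400 ≡ 1765
223 = 128 + 64 + 16 + 8 + 4 + 2 + 1, so s^223 ≡ 1765·1120·565·1765·1120·1232·199 ≡ 1947 (mod 2257)
The recovered value 1947 does not match the digest 1455.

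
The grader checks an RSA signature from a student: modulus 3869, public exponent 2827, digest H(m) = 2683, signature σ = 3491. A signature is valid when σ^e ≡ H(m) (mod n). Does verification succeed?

σ^2 ≡ 3491^2 = 12187081 ≡ 3600
σ^4 ≡ 3600^2 = 12960000 ≡ 2719
σ^8 ≡ 2719^2 = 7392961 ≡ 3171
σ^16 ≡ 3171^2 = 10055241 ≡ 3579
σ^32 ≡ 3579^2 = 12809241 ≡ 2851
σ^64 ≡ 2851^2 = 8128201 ≡ 3301
σ^128 ≡ 3301^2 = 10896601 ≡ 1497
σ^256 ≡ 1497^2 = 2241009 ≡ 858
σ^512 ≡ 858^2 = 736164 ≡ 1054
σ^1024 ≡ 1054^2 = 1110916 ≡ 513
σ^2048 ≡ 513^2 = 263169 ≡ 77
2827 = 2048 + 512 + 256 + 8 + 2 + 1, so σ^2827 ≡ 77·1054·858·3171·3600·3491 ≡ 1738 (mod 3869)
The recovered value 1738 does not match the digest 2683.

fails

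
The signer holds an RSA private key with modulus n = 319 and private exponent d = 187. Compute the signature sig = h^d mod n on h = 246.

h^187 mod 319 = 126

126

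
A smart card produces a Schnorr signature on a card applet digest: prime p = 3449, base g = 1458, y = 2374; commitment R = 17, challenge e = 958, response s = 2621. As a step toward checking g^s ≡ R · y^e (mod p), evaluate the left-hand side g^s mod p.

1140

1458^2 = 2125764 ≡ 1180
1458^4 ≡ 1180^2 = 1392400 ≡ 2453
1458^8 ≡ 2453^2 = 6017209 ≡ 2153
1458^16 ≡ 2153^2 = 4635409 ≡ 3402
1458^32 ≡ 3402^2 = 11573604 ≡ 2209
1458^64 ≡ 2209^2 = 4879681 ≡ 2795
1458^128 ≡ 2795^2 = 7812025 ≡ 40
1458^256 ≡ 40^2 = 1600
1458^512 ≡ 1600^2 = 2560000 ≡ 842
1458^1024 ≡ 842^2 = 708964 ≡ 1919
1458^2048 ≡ 1919^2 = 3682561 ≡ 2478
2621 = 2048 + 512 + 32 + 16 + 8 + 4 + 1, so 1458^2621 ≡ 2478·842·2209·3402·2153·2453·1458 ≡ 1140 (mod 3449)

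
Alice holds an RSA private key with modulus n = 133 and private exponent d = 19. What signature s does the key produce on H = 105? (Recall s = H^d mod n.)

Squares mod 133: H^1≡105, H^2≡119, H^4≡63, H^8≡112, H^16≡42
19 = 16 + 2 + 1, so H^19 ≡ 42·119·105 ≡ 105 (mod 133)

105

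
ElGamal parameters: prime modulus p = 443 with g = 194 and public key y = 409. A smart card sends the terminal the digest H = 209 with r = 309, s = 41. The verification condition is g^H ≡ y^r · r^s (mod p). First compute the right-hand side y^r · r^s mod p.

191

409^2 = 167281 ≡ 270
409^4 ≡ 270^2 = 72900 ≡ 248
409^8 ≡ 248^2 = 61504 ≡ 370
409^16 ≡ 370^2 = 136900 ≡ 13
409^32 ≡ 13^2 = 169
409^64 ≡ 169^2 = 28561 ≡ 209
409^128 ≡ 209^2 = 43681 ≡ 267
409^256 ≡ 267^2 = 71289 ≡ 409
309 = 256 + 32 + 16 + 4 + 1, so 409^309 ≡ 409·169·13·248·409 ≡ 123 (mod 443)
309^2 = 95481 ≡ 236
309^4 ≡ 236^2 = 55696 ≡ 321
309^8 ≡ 321^2 = 103041 ≡ 265
309^16 ≡ 265^2 = 70225 ≡ 231
309^32 ≡ 231^2 = 53361 ≡ 201
41 = 32 + 8 + 1, so 309^41 ≡ 201·265·309 ≡ 106 (mod 443)
y^r · r^s ≡ 123·106 = 13038 ≡ 191 (mod 443)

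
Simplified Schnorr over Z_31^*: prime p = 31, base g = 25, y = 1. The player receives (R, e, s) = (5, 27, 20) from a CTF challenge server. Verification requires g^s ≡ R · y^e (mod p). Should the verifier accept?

g^s mod p:
25^2 = 625 ≡ 5
25^4 ≡ 5^2 = 25
25^8 ≡ 25^2 = 625 ≡ 5
25^16 ≡ 5^2 = 25
20 = 16 + 4, so 25^20 ≡ 25·25 ≡ 5 (mod 31)
R · y^e mod p:
1^2 = 1
1^4 ≡ 1^2 = 1
1^8 ≡ 1^2 = 1
1^16 ≡ 1^2 = 1
27 = 16 + 8 + 2 + 1, so 1^27 ≡ 1·1·1·1 ≡ 1 (mod 31)
5·1 = 5 ≡ 5 (mod 31)
5 ≡ 5 (mod 31); signature holds.

accept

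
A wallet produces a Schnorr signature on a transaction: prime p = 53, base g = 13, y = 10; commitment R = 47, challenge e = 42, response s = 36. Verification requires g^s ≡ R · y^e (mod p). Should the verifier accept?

accept

g^s mod p:
13^36 mod 53 = 42
R · y^e mod p:
10^42 mod 53 = 46
47·46 = 2162 ≡ 42 (mod 53)
42 ≡ 42 (mod 53); signature holds.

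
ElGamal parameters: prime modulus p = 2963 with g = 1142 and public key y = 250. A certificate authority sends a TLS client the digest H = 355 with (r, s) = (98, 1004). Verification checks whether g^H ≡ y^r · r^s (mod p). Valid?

Left side g^H mod p:
Squares mod 2963: 1142^1≡1142, 1142^2≡444, 1142^4≡1578, 1142^8≡1164, 1142^16≡805, 1142^32≡2091, 1142^64≡1856, 1142^128≡1730, 1142^256≡270
355 = 256 + 64 + 32 + 2 + 1, so 1142^355 ≡ 270·1856·2091·444·1142 ≡ 895 (mod 2963)
Right side y^r · r^s mod p:
Squares mod 2963: 250^1≡250, 250^2≡277, 250^4≡2654, 250^8≡665, 250^16≡738, 250^32≡2415, 250^64≡1041
98 = 64 + 32 + 2, so 250^98 ≡ 1041·2415·277 ≡ 117 (mod 2963)
Squares mod 2963: 98^1≡98, 98^2≡715, 98^4≡1589, 98^8≡445, 98^16≡2467, 98^32≡87, 98^64≡1643, 98^128≡156, 98^256≡632, 98^512≡2382
1004 = 512 + 256 + 128 + 64 + 32 + 8 + 4, so 98^1004 ≡ 2382·632·156·1643·87·445·1589 ≡ 1889 (mod 2963)
117·1889 = 221013 ≡ 1751 (mod 2963)
895 ≠ 1751, so verification fails.

no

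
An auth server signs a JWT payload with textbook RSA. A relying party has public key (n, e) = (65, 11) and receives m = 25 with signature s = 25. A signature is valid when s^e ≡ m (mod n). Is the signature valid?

valid

s^2 ≡ 25^2 = 625 ≡ 40
s^4 ≡ 40^2 = 1600 ≡ 40
s^8 ≡ 40^2 = 1600 ≡ 40
11 = 8 + 2 + 1, so s^11 ≡ 40·40·25 ≡ 25 (mod 65)
25 = m, so the signature checks out.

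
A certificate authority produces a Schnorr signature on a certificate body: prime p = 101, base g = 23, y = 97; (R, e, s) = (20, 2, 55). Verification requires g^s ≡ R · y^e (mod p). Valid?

yes

g^s mod p:
23^2 = 529 ≡ 24
23^4 ≡ 24^2 = 576 ≡ 71
23^8 ≡ 71^2 = 5041 ≡ 92
23^16 ≡ 92^2 = 8464 ≡ 81
23^32 ≡ 81^2 = 6561 ≡ 97
55 = 32 + 16 + 4 + 2 + 1, so 23^55 ≡ 97·81·71·24·23 ≡ 17 (mod 101)
R · y^e mod p:
97^2 = 9409 ≡ 16
20·16 = 320 ≡ 17 (mod 101)
17 ≡ 17 (mod 101); signature holds.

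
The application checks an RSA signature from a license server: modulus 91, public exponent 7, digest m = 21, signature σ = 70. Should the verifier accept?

σ^2 ≡ 70^2 = 4900 ≡ 77
σ^4 ≡ 77^2 = 5929 ≡ 14
7 = 4 + 2 + 1, so σ^7 ≡ 14·77·70 ≡ 21 (mod 91)
21 = m, so the signature checks out.

accept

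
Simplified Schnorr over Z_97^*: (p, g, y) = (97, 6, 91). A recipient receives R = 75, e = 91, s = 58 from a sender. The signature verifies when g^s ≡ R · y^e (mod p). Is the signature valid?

valid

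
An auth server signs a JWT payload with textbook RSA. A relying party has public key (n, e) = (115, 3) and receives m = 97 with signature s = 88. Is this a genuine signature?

genuine

s^3 mod 115 = 97
s^3 mod 115 = 97 matches m.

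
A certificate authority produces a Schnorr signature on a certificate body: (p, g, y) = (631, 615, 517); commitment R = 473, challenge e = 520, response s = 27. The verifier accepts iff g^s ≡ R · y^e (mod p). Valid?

yes

g^s mod p:
615^2 = 378225 ≡ 256
615^4 ≡ 256^2 = 65536 ≡ 543
615^8 ≡ 543^2 = 294849 ≡ 172
615^16 ≡ 172^2 = 29584 ≡ 558
27 = 16 + 8 + 2 + 1, so 615^27 ≡ 558·172·256·615 ≡ 352 (mod 631)
R · y^e mod p:
517^2 = 267289 ≡ 376
517^4 ≡ 376^2 = 141376 ≡ 32
517^8 ≡ 32^2 = 1024 ≡ 393
517^16 ≡ 393^2 = 154449 ≡ 485
517^32 ≡ 485^2 = 235225 ≡ 493
517^64 ≡ 493^2 = 243049 ≡ 114
517^128 ≡ 114^2 = 12996 ≡ 376
517^256 ≡ 376^2 = 141376 ≡ 32
517^512 ≡ 32^2 = 1024 ≡ 393
520 = 512 + 8, so 517^520 ≡ 393·393 ≡ 485 (mod 631)
473·485 = 229405 ≡ 352 (mod 631)
352 ≡ 352 (mod 631); signature holds.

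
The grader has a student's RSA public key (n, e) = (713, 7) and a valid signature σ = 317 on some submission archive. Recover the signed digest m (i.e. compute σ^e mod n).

121

Squares mod 713: σ^1≡317, σ^2≡669, σ^4≡510
7 = 4 + 2 + 1, so σ^7 ≡ 510·669·317 ≡ 121 (mod 713)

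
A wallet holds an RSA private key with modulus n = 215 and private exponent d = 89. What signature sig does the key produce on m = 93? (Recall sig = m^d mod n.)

m^2 ≡ 93^2 = 8649 ≡ 49
m^4 ≡ 49^2 = 2401 ≡ 36
m^8 ≡ 36^2 = 1296 ≡ 6
m^16 ≡ 6^2 = 36
m^32 ≡ 36^2 = 1296 ≡ 6
m^64 ≡ 6^2 = 36
89 = 64 + 16 + 8 + 1, so m^89 ≡ 36·36·6·93 ≡ 123 (mod 215)

123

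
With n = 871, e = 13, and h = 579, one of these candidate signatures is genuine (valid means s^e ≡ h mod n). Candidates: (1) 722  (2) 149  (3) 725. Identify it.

1

Candidate 1: Squares mod 871: 722^1≡722, 722^2≡426, 722^4≡308, 722^8≡796; 13 = 8 + 4 + 1, so 722^13 ≡ 796·308·722 ≡ 579 (mod 871)
  → matches h = 579
Candidate 2: Squares mod 871: 149^1≡149, 149^2≡426, 149^4≡308, 149^8≡796; 13 = 8 + 4 + 1, so 149^13 ≡ 796·308·149 ≡ 292 (mod 871)
Candidate 3: Squares mod 871: 725^1≡725, 725^2≡412, 725^4≡770, 725^8≡620; 13 = 8 + 4 + 1, so 725^13 ≡ 620·770·725 ≡ 504 (mod 871)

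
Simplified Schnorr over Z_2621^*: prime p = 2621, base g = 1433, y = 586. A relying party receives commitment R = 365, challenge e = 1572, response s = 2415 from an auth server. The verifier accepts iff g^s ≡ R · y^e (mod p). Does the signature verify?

verifies

g^s mod p:
1433^2 = 2053489 ≡ 1246
1433^4 ≡ 1246^2 = 1552516 ≡ 884
1433^8 ≡ 884^2 = 781456 ≡ 398
1433^16 ≡ 398^2 = 158404 ≡ 1144
1433^32 ≡ 1144^2 = 1308736 ≡ 857
1433^64 ≡ 857^2 = 734449 ≡ 569
1433^128 ≡ 569^2 = 323761 ≡ 1378
1433^256 ≡ 1378^2 = 1898884 ≡ 1280
1433^512 ≡ 1280^2 = 1638400 ≡ 275
1433^1024 ≡ 275^2 = 75625 ≡ 2237
1433^2048 ≡ 2237^2 = 5004169 ≡ 680
2415 = 2048 + 256 + 64 + 32 + 8 + 4 + 2 + 1, so 1433^2415 ≡ 680·1280·569·857·398·884·1246·1433 ≡ 365 (mod 2621)
R · y^e mod p:
586^2 = 343396 ≡ 45
586^4 ≡ 45^2 = 2025
586^8 ≡ 2025^2 = 4100625 ≡ 1381
586^16 ≡ 1381^2 = 1907161 ≡ 1694
586^32 ≡ 1694^2 = 2869636 ≡ 2262
586^64 ≡ 2262^2 = 5116644 ≡ 452
586^128 ≡ 452^2 = 204304 ≡ 2487
586^256 ≡ 2487^2 = 6185169 ≡ 2230
586^512 ≡ 2230^2 = 4972900 ≡ 863
586^1024 ≡ 863^2 = 744769 ≡ 405
1572 = 1024 + 512 + 32 + 4, so 586^1572 ≡ 405·863·2262·2025 ≡ 1 (mod 2621)
365·1 = 365 ≡ 365 (mod 2621)
365 ≡ 365 (mod 2621); signature holds.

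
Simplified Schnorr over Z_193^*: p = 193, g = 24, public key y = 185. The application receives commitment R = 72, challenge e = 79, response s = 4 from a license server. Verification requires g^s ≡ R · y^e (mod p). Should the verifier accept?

g^s mod p:
Squares mod 193: 24^1≡24, 24^2≡190, 24^4≡9
24^4 ≡ 9 (mod 193)
R · y^e mod p:
Squares mod 193: 185^1≡185, 185^2≡64, 185^4≡43, 185^8≡112, 185^16≡192, 185^32≡1, 185^64≡1
79 = 64 + 8 + 4 + 2 + 1, so 185^79 ≡ 1·112·43·64·185 ≡ 169 (mod 193)
72·169 = 12168 ≡ 9 (mod 193)
9 ≡ 9 (mod 193); signature holds.

accept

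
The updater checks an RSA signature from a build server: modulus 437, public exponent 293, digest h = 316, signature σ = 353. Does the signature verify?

does not verify

σ^2 ≡ 353^2 = 124609 ≡ 64
σ^4 ≡ 64^2 = 4096 ≡ 163
σ^8 ≡ 163^2 = 26569 ≡ 349
σ^16 ≡ 349^2 = 121801 ≡ 315
σ^32 ≡ 315^2 = 99225 ≡ 26
σ^64 ≡ 26^2 = 676 ≡ 239
σ^128 ≡ 239^2 = 57121 ≡ 311
σ^256 ≡ 311^2 = 96721 ≡ 144
293 = 256 + 32 + 4 + 1, so σ^293 ≡ 144·26·163·353 ≡ 311 (mod 437)
σ^293 mod 437 = 311, but h = 316.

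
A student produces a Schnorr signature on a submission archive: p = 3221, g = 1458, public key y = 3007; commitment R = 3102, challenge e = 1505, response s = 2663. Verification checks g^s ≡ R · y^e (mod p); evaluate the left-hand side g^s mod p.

932

1458^2 = 2125764 ≡ 3125
1458^4 ≡ 3125^2 = 9765625 ≡ 2774
1458^8 ≡ 2774^2 = 7695076 ≡ 107
1458^16 ≡ 107^2 = 11449 ≡ 1786
1458^32 ≡ 1786^2 = 3189796 ≡ 1006
1458^64 ≡ 1006^2 = 1012036 ≡ 642
1458^128 ≡ 642^2 = 412164 ≡ 3097
1458^256 ≡ 3097^2 = 9591409 ≡ 2492
1458^512 ≡ 2492^2 = 6210064 ≡ 3197
1458^1024 ≡ 3197^2 = 10220809 ≡ 576
1458^2048 ≡ 576^2 = 331776 ≡ 13
2663 = 2048 + 512 + 64 + 32 + 4 + 2 + 1, so 1458^2663 ≡ 13·3197·642·1006·2774·3125·1458 ≡ 932 (mod 3221)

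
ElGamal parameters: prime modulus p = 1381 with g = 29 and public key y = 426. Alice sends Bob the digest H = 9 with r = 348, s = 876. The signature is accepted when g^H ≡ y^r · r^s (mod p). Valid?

Left side g^H mod p:
29^2 = 841
29^4 ≡ 841^2 = 707281 ≡ 209
29^8 ≡ 209^2 = 43681 ≡ 870
9 = 8 + 1, so 29^9 ≡ 870·29 ≡ 372 (mod 1381)
Right side y^r · r^s mod p:
426^2 = 181476 ≡ 565
426^4 ≡ 565^2 = 319225 ≡ 214
426^8 ≡ 214^2 = 45796 ≡ 223
426^16 ≡ 223^2 = 49729 ≡ 13
426^32 ≡ 13^2 = 169
426^64 ≡ 169^2 = 28561 ≡ 941
426^128 ≡ 941^2 = 885481 ≡ 260
426^256 ≡ 260^2 = 67600 ≡ 1312
348 = 256 + 64 + 16 + 8 + 4, so 426^348 ≡ 1312·941·13·223·214 ≡ 1312 (mod 1381)
348^2 = 121104 ≡ 957
348^4 ≡ 957^2 = 915849 ≡ 246
348^8 ≡ 246^2 = 60516 ≡ 1133
348^16 ≡ 1133^2 = 1283689 ≡ 740
348^32 ≡ 740^2 = 547600 ≡ 724
348^64 ≡ 724^2 = 524176 ≡ 777
348^128 ≡ 777^2 = 603729 ≡ 232
348^256 ≡ 232^2 = 53824 ≡ 1346
348^512 ≡ 1346^2 = 1811716 ≡ 1225
876 = 512 + 256 + 64 + 32 + 8 + 4, so 348^876 ≡ 1225·1346·777·724·1133·246 ≡ 37 (mod 1381)
1312·37 = 48544 ≡ 209 (mod 1381)
372 ≠ 209, so verification fails.

no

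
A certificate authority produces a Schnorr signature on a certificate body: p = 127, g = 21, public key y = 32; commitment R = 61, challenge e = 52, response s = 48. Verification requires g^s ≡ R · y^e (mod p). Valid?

yes

g^s mod p:
Squares mod 127: 21^1≡21, 21^2≡60, 21^4≡44, 21^8≡31, 21^16≡72, 21^32≡104
48 = 32 + 16, so 21^48 ≡ 104·72 ≡ 122 (mod 127)
R · y^e mod p:
Squares mod 127: 32^1≡32, 32^2≡8, 32^4≡64, 32^8≡32, 32^16≡8, 32^32≡64
52 = 32 + 16 + 4, so 32^52 ≡ 64·8·64 ≡ 2 (mod 127)
61·2 = 122 ≡ 122 (mod 127)
122 ≡ 122 (mod 127); signature holds.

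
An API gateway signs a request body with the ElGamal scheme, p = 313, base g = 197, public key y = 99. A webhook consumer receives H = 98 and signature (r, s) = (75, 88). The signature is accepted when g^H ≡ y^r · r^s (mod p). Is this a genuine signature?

Left side g^H mod p:
197^2 = 38809 ≡ 310
197^4 ≡ 310^2 = 96100 ≡ 9
197^8 ≡ 9^2 = 81
197^16 ≡ 81^2 = 6561 ≡ 301
197^32 ≡ 301^2 = 90601 ≡ 144
197^64 ≡ 144^2 = 20736 ≡ 78
98 = 64 + 32 + 2, so 197^98 ≡ 78·144·310 ≡ 108 (mod 313)
Right side y^r · r^s mod p:
99^2 = 9801 ≡ 98
99^4 ≡ 98^2 = 9604 ≡ 214
99^8 ≡ 214^2 = 45796 ≡ 98
99^16 ≡ 98^2 = 9604 ≡ 214
99^32 ≡ 214^2 = 45796 ≡ 98
99^64 ≡ 98^2 = 9604 ≡ 214
75 = 64 + 8 + 2 + 1, so 99^75 ≡ 214·98·98·99 ≡ 312 (mod 313)
75^2 = 5625 ≡ 304
75^4 ≡ 304^2 = 92416 ≡ 81
75^8 ≡ 81^2 = 6561 ≡ 301
75^16 ≡ 301^2 = 90601 ≡ 144
75^32 ≡ 144^2 = 20736 ≡ 78
75^64 ≡ 78^2 = 6084 ≡ 137
88 = 64 + 16 + 8, so 75^88 ≡ 137·144·301 ≡ 205 (mod 313)
312·205 = 63960 ≡ 108 (mod 313)
108 ≡ 108 (mod 313), so the signature is genuine.

genuine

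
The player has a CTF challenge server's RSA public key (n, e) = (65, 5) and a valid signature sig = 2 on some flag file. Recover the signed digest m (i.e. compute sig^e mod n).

32

sig^2 ≡ 2^2 = 4
sig^4 ≡ 4^2 = 16
5 = 4 + 1, so sig^5 ≡ 16·2 ≡ 32 (mod 65)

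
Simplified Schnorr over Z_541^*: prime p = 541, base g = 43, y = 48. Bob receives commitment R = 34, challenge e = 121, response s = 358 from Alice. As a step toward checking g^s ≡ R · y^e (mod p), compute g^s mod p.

Squares mod 541: 43^1≡43, 43^2≡226, 43^4≡222, 43^8≡53, 43^16≡104, 43^32≡537, 43^64≡16, 43^128≡256, 43^256≡75
358 = 256 + 64 + 32 + 4 + 2, so 43^358 ≡ 75·16·537·222·226 ≡ 9 (mod 541)

9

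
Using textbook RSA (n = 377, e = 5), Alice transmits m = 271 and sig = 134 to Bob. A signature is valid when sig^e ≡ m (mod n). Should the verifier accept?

reject

sig^2 ≡ 134^2 = 17956 ≡ 237
sig^4 ≡ 237^2 = 56169 ≡ 373
5 = 4 + 1, so sig^5 ≡ 373·134 ≡ 218 (mod 377)
The recovered value 218 does not match the digest 271.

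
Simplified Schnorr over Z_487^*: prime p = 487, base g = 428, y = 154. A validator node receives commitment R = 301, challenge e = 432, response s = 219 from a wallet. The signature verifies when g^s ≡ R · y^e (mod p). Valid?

g^s mod p:
Squares mod 487: 428^1≡428, 428^2≡72, 428^4≡314, 428^8≡222, 428^16≡97, 428^32≡156, 428^64≡473, 428^128≡196
219 = 128 + 64 + 16 + 8 + 2 + 1, so 428^219 ≡ 196·473·97·222·72·428 ≡ 170 (mod 487)
R · y^e mod p:
Squares mod 487: 154^1≡154, 154^2≡340, 154^4≡181, 154^8≡132, 154^16≡379, 154^32≡463, 154^64≡89, 154^128≡129, 154^256≡83
432 = 256 + 128 + 32 + 16, so 154^432 ≡ 83·129·463·379 ≡ 362 (mod 487)
301·362 = 108962 ≡ 361 (mod 487)
170 ≠ 361; the check fails.

no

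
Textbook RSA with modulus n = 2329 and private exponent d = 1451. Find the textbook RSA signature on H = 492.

H^1451 mod 2329 = 2005

2005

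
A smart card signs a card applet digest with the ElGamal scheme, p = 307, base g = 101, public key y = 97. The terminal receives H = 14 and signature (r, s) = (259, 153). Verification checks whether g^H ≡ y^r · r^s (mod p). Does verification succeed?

Left side g^H mod p:
Squares mod 307: 101^1≡101, 101^2≡70, 101^4≡295, 101^8≡144
14 = 8 + 4 + 2, so 101^14 ≡ 144·295·70 ≡ 305 (mod 307)
Right side y^r · r^s mod p:
Squares mod 307: 97^1≡97, 97^2≡199, 97^4≡305, 97^8≡4, 97^16≡16, 97^32≡256, 97^64≡145, 97^128≡149, 97^256≡97
259 = 256 + 2 + 1, so 97^259 ≡ 97·199·97 ≡ 305 (mod 307)
Squares mod 307: 259^1≡259, 259^2≡155, 259^4≡79, 259^8≡101, 259^16≡70, 259^32≡295, 259^64≡144, 259^128≡167
153 = 128 + 16 + 8 + 1, so 259^153 ≡ 167·70·101·259 ≡ 1 (mod 307)
305·1 = 305 ≡ 305 (mod 307)
305 ≡ 305 (mod 307), so the signature is genuine.

passes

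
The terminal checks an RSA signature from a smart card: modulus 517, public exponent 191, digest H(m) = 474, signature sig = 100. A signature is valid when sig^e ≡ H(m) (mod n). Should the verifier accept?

accept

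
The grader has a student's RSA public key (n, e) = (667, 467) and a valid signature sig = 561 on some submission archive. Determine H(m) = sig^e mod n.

514

Squares mod 667: sig^1≡561, sig^2≡564, sig^4≡604, sig^8≡634, sig^16≡422, sig^32≡662, sig^64≡25, sig^128≡625, sig^256≡430
467 = 256 + 128 + 64 + 16 + 2 + 1, so sig^467 ≡ 430·625·25·422·564·561 ≡ 514 (mod 667)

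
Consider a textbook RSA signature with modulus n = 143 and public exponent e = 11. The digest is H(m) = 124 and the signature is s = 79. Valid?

s^2 ≡ 79^2 = 6241 ≡ 92
s^4 ≡ 92^2 = 8464 ≡ 27
s^8 ≡ 27^2 = 729 ≡ 14
11 = 8 + 2 + 1, so s^11 ≡ 14·92·79 ≡ 79 (mod 143)
The recovered value 79 does not match the digest 124.

no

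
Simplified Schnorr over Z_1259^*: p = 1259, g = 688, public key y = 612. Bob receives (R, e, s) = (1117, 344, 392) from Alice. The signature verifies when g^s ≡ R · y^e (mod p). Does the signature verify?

verifies

g^s mod p:
688^2 = 473344 ≡ 1219
688^4 ≡ 1219^2 = 1485961 ≡ 341
688^8 ≡ 341^2 = 116281 ≡ 453
688^16 ≡ 453^2 = 205209 ≡ 1251
688^32 ≡ 1251^2 = 1565001 ≡ 64
688^64 ≡ 64^2 = 4096 ≡ 319
688^128 ≡ 319^2 = 101761 ≡ 1041
688^256 ≡ 1041^2 = 1083681 ≡ 941
392 = 256 + 128 + 8, so 688^392 ≡ 941·1041·453 ≡ 535 (mod 1259)
R · y^e mod p:
612^2 = 374544 ≡ 621
612^4 ≡ 621^2 = 385641 ≡ 387
612^8 ≡ 387^2 = 149769 ≡ 1207
612^16 ≡ 1207^2 = 1456849 ≡ 186
612^32 ≡ 186^2 = 34596 ≡ 603
612^64 ≡ 603^2 = 363609 ≡ 1017
612^128 ≡ 1017^2 = 1034289 ≡ 650
612^256 ≡ 650^2 = 422500 ≡ 735
344 = 256 + 64 + 16 + 8, so 612^344 ≡ 735·1017·186·1207 ≡ 608 (mod 1259)
1117·608 = 679136 ≡ 535 (mod 1259)
535 ≡ 535 (mod 1259); signature holds.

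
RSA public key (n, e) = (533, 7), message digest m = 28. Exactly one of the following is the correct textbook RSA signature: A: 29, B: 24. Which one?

Candidate A: 29^2 = 841 ≡ 308; 29^4 ≡ 308^2 = 94864 ≡ 523; 7 = 4 + 2 + 1, so 29^7 ≡ 523·308·29 ≡ 224 (mod 533)
Candidate B: 24^2 = 576 ≡ 43; 24^4 ≡ 43^2 = 1849 ≡ 250; 7 = 4 + 2 + 1, so 24^7 ≡ 250·43·24 ≡ 28 (mod 533)
  → matches m = 28

B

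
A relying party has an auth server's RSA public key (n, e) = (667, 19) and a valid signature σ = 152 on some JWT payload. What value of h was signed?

σ^2 ≡ 152^2 = 23104 ≡ 426
σ^4 ≡ 426^2 = 181476 ≡ 52
σ^8 ≡ 52^2 = 2704 ≡ 36
σ^16 ≡ 36^2 = 1296 ≡ 629
19 = 16 + 2 + 1, so σ^19 ≡ 629·426·152 ≡ 654 (mod 667)

654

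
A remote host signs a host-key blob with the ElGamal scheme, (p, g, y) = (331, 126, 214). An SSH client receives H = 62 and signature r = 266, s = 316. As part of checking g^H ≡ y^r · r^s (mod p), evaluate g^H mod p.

70

Squares mod 331: 126^1≡126, 126^2≡319, 126^4≡144, 126^8≡214, 126^16≡118, 126^32≡22
62 = 32 + 16 + 8 + 4 + 2, so 126^62 ≡ 22·118·214·144·319 ≡ 70 (mod 331)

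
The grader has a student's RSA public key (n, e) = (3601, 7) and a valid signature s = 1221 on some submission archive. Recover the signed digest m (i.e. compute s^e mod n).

s^2 ≡ 1221^2 = 1490841 ≡ 27
s^4 ≡ 27^2 = 729
7 = 4 + 2 + 1, so s^7 ≡ 729·27·1221 ≡ 3470 (mod 3601)

3470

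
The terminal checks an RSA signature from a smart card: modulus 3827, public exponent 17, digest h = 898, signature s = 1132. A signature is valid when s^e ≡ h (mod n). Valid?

s^2 ≡ 1132^2 = 1281424 ≡ 3206
s^4 ≡ 3206^2 = 10278436 ≡ 2941
s^8 ≡ 2941^2 = 8649481 ≡ 461
s^16 ≡ 461^2 = 212521 ≡ 2036
17 = 16 + 1, so s^17 ≡ 2036·1132 ≡ 898 (mod 3827)
s^17 mod 3827 = 898 matches h.

yes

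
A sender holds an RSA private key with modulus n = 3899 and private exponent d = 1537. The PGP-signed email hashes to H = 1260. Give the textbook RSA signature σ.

1393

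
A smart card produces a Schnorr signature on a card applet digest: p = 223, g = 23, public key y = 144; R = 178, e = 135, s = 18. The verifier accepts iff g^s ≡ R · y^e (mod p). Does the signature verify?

does not verify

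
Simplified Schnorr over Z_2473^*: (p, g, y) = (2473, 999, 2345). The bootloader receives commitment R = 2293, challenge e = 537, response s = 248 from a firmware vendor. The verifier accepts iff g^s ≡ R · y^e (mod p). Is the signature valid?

invalid

g^s mod p:
Squares mod 2473: 999^1≡999, 999^2≡1382, 999^4≡768, 999^8≡1250, 999^16≡2037, 999^32≡2148, 999^64≡1759, 999^128≡358
248 = 128 + 64 + 32 + 16 + 8, so 999^248 ≡ 358·1759·2148·2037·1250 ≡ 2441 (mod 2473)
R · y^e mod p:
Squares mod 2473: 2345^1≡2345, 2345^2≡1546, 2345^4≡1198, 2345^8≡864, 2345^16≡2123, 2345^32≡1323, 2345^64≡1918, 2345^128≡1373, 2345^256≡703, 2345^512≡2082
537 = 512 + 16 + 8 + 1, so 2345^537 ≡ 2082·2123·864·2345 ≡ 2446 (mod 2473)
2293·2446 = 5608678 ≡ 2387 (mod 2473)
2441 ≠ 2387; the check fails.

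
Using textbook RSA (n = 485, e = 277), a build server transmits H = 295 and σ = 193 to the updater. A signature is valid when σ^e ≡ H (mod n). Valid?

no

Squares mod 485: σ^1≡193, σ^2≡389, σ^4≡1, σ^8≡1, σ^16≡1, σ^32≡1, σ^64≡1, σ^128≡1, σ^256≡1
277 = 256 + 16 + 4 + 1, so σ^277 ≡ 1·1·1·193 ≡ 193 (mod 485)
The recovered value 193 does not match the digest 295.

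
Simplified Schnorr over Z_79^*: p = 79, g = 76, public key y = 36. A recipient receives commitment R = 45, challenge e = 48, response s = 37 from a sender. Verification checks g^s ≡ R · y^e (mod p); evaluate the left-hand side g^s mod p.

44

76^2 = 5776 ≡ 9
76^4 ≡ 9^2 = 81 ≡ 2
76^8 ≡ 2^2 = 4
76^16 ≡ 4^2 = 16
76^32 ≡ 16^2 = 256 ≡ 19
37 = 32 + 4 + 1, so 76^37 ≡ 19·2·76 ≡ 44 (mod 79)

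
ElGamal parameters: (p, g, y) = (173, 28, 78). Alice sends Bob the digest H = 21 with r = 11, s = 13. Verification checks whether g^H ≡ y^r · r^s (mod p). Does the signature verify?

verifies

Left side g^H mod p:
28^2 = 784 ≡ 92
28^4 ≡ 92^2 = 8464 ≡ 160
28^8 ≡ 160^2 = 25600 ≡ 169
28^16 ≡ 169^2 = 28561 ≡ 16
21 = 16 + 4 + 1, so 28^21 ≡ 16·160·28 ≡ 58 (mod 173)
Right side y^r · r^s mod p:
78^2 = 6084 ≡ 29
78^4 ≡ 29^2 = 841 ≡ 149
78^8 ≡ 149^2 = 22201 ≡ 57
11 = 8 + 2 + 1, so 78^11 ≡ 57·29·78 ≡ 49 (mod 173)
11^2 = 121
11^4 ≡ 121^2 = 14641 ≡ 109
11^8 ≡ 109^2 = 11881 ≡ 117
13 = 8 + 4 + 1, so 11^13 ≡ 117·109·11 ≡ 153 (mod 173)
49·153 = 7497 ≡ 58 (mod 173)
58 ≡ 58 (mod 173), so the signature is genuine.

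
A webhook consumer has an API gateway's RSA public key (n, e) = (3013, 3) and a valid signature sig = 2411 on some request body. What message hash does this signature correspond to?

1109

sig^2 ≡ 2411^2 = 5812921 ≡ 844
3 = 2 + 1, so sig^3 ≡ 844·2411 ≡ 1109 (mod 3013)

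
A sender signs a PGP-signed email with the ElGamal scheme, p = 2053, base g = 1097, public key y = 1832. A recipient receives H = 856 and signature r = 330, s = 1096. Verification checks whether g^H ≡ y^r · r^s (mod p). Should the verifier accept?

accept

Left side g^H mod p:
1097^856 mod 2053 = 709
Right side y^r · r^s mod p:
1832^330 mod 2053 = 1422
330^1096 mod 2053 = 796
1422·796 = 1131912 ≡ 709 (mod 2053)
709 ≡ 709 (mod 2053), so the signature is genuine.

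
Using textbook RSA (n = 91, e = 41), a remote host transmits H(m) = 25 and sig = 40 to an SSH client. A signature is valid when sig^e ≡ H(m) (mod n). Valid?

sig^2 ≡ 40^2 = 1600 ≡ 53
sig^4 ≡ 53^2 = 2809 ≡ 79
sig^8 ≡ 79^2 = 6241 ≡ 53
sig^16 ≡ 53^2 = 2809 ≡ 79
sig^32 ≡ 79^2 = 6241 ≡ 53
41 = 32 + 8 + 1, so sig^41 ≡ 53·53·40 ≡ 66 (mod 91)
66 ≠ 25, so verification fails.

no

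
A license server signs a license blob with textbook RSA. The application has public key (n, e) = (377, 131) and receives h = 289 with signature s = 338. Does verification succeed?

s^2 ≡ 338^2 = 114244 ≡ 13
s^4 ≡ 13^2 = 169
s^8 ≡ 169^2 = 28561 ≡ 286
s^16 ≡ 286^2 = 81796 ≡ 364
s^32 ≡ 364^2 = 132496 ≡ 169
s^64 ≡ 169^2 = 28561 ≡ 286
s^128 ≡ 286^2 = 81796 ≡ 364
131 = 128 + 2 + 1, so s^131 ≡ 364·13·338 ≡ 182 (mod 377)
The recovered value 182 does not match the digest 289.

fails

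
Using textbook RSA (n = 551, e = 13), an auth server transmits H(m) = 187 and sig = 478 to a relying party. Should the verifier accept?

reject

sig^2 ≡ 478^2 = 228484 ≡ 370
sig^4 ≡ 370^2 = 136900 ≡ 252
sig^8 ≡ 252^2 = 63504 ≡ 139
13 = 8 + 4 + 1, so sig^13 ≡ 139·252·478 ≡ 147 (mod 551)
147 ≠ 187, so verification fails.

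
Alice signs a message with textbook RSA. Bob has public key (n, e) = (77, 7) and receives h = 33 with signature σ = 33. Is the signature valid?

valid

Squares mod 77: σ^1≡33, σ^2≡11, σ^4≡44
7 = 4 + 2 + 1, so σ^7 ≡ 44·11·33 ≡ 33 (mod 77)
Since 33 equals the digest 33, verification succeeds.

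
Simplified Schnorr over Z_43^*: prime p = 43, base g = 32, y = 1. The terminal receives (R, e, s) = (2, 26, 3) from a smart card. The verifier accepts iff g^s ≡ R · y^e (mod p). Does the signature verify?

verifies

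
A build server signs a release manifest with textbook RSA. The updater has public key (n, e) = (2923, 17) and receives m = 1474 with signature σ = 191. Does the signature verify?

does not verify

σ^2 ≡ 191^2 = 36481 ≡ 1405
σ^4 ≡ 1405^2 = 1974025 ≡ 1000
σ^8 ≡ 1000^2 = 1000000 ≡ 334
σ^16 ≡ 334^2 = 111556 ≡ 482
17 = 16 + 1, so σ^17 ≡ 482·191 ≡ 1449 (mod 2923)
σ^17 mod 2923 = 1449, but m = 1474.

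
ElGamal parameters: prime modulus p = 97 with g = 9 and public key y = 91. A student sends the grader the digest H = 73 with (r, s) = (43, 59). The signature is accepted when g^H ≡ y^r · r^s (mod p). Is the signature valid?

Left side g^H mod p:
Squares mod 97: 9^1≡9, 9^2≡81, 9^4≡62, 9^8≡61, 9^16≡35, 9^32≡61, 9^64≡35
73 = 64 + 8 + 1, so 9^73 ≡ 35·61·9 ≡ 9 (mod 97)
Right side y^r · r^s mod p:
Squares mod 97: 91^1≡91, 91^2≡36, 91^4≡35, 91^8≡61, 91^16≡35, 91^32≡61
43 = 32 + 8 + 2 + 1, so 91^43 ≡ 61·61·36·91 ≡ 6 (mod 97)
Squares mod 97: 43^1≡43, 43^2≡6, 43^4≡36, 43^8≡35, 43^16≡61, 43^32≡35
59 = 32 + 16 + 8 + 2 + 1, so 43^59 ≡ 35·61·35·6·43 ≡ 9 (mod 97)
6·9 = 54 ≡ 54 (mod 97)
9 ≠ 54, so verification fails.

invalid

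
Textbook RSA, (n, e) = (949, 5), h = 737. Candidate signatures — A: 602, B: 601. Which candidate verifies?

B

Candidate A: Squares mod 949: 602^1≡602, 602^2≡835, 602^4≡659; 5 = 4 + 1, so 602^5 ≡ 659·602 ≡ 36 (mod 949)
Candidate B: Squares mod 949: 601^1≡601, 601^2≡581, 601^4≡666; 5 = 4 + 1, so 601^5 ≡ 666·601 ≡ 737 (mod 949)
  → matches h = 737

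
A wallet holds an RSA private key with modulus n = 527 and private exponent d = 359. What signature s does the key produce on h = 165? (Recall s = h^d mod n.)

245

h^2 ≡ 165^2 = 27225 ≡ 348
h^4 ≡ 348^2 = 121104 ≡ 421
h^8 ≡ 421^2 = 177241 ≡ 169
h^16 ≡ 169^2 = 28561 ≡ 103
h^32 ≡ 103^2 = 10609 ≡ 69
h^64 ≡ 69^2 = 4761 ≡ 18
h^128 ≡ 18^2 = 324
h^256 ≡ 324^2 = 104976 ≡ 103
359 = 256 + 64 + 32 + 4 + 2 + 1, so h^359 ≡ 103·18·69·421·348·165 ≡ 245 (mod 527)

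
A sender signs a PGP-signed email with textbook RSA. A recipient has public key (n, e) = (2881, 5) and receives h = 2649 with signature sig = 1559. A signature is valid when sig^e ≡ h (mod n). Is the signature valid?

sig^2 ≡ 1559^2 = 2430481 ≡ 1798
sig^4 ≡ 1798^2 = 3232804 ≡ 322
5 = 4 + 1, so sig^5 ≡ 322·1559 ≡ 704 (mod 2881)
The recovered value 704 does not match the digest 2649.

invalid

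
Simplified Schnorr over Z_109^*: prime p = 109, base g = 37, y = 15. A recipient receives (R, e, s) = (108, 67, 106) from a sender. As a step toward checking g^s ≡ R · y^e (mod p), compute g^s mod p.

37^106 mod 109 = 84

84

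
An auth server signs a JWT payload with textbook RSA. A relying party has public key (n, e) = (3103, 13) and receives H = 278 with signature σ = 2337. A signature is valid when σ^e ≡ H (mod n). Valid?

yes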